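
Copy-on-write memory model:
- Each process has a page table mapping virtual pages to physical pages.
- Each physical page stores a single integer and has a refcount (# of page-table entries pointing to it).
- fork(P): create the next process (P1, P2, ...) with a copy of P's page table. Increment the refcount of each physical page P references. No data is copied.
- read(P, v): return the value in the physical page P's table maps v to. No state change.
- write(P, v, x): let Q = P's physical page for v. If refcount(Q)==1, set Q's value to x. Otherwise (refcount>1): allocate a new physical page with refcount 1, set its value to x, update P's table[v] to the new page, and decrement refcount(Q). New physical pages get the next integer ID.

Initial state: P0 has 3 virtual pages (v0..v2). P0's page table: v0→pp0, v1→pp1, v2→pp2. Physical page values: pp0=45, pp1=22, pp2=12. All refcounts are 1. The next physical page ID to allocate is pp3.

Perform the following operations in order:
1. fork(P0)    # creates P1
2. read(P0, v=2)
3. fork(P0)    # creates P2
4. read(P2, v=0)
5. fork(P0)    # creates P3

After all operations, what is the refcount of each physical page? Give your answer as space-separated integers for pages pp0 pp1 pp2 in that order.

Op 1: fork(P0) -> P1. 3 ppages; refcounts: pp0:2 pp1:2 pp2:2
Op 2: read(P0, v2) -> 12. No state change.
Op 3: fork(P0) -> P2. 3 ppages; refcounts: pp0:3 pp1:3 pp2:3
Op 4: read(P2, v0) -> 45. No state change.
Op 5: fork(P0) -> P3. 3 ppages; refcounts: pp0:4 pp1:4 pp2:4

Answer: 4 4 4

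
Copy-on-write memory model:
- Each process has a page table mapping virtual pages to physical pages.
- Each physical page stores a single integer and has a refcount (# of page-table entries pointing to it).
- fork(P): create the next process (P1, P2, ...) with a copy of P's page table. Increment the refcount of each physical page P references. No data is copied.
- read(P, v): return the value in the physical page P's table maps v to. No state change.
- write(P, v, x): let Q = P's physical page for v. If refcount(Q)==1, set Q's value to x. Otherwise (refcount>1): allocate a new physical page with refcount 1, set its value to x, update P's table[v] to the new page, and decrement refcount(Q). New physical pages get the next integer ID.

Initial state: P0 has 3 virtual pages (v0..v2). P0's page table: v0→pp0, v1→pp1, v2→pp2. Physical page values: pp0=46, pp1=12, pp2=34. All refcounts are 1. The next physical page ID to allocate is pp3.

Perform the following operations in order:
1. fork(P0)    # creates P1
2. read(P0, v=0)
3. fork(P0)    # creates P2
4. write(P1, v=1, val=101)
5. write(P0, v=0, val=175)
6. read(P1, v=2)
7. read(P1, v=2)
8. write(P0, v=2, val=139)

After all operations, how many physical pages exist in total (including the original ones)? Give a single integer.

Answer: 6

Derivation:
Op 1: fork(P0) -> P1. 3 ppages; refcounts: pp0:2 pp1:2 pp2:2
Op 2: read(P0, v0) -> 46. No state change.
Op 3: fork(P0) -> P2. 3 ppages; refcounts: pp0:3 pp1:3 pp2:3
Op 4: write(P1, v1, 101). refcount(pp1)=3>1 -> COPY to pp3. 4 ppages; refcounts: pp0:3 pp1:2 pp2:3 pp3:1
Op 5: write(P0, v0, 175). refcount(pp0)=3>1 -> COPY to pp4. 5 ppages; refcounts: pp0:2 pp1:2 pp2:3 pp3:1 pp4:1
Op 6: read(P1, v2) -> 34. No state change.
Op 7: read(P1, v2) -> 34. No state change.
Op 8: write(P0, v2, 139). refcount(pp2)=3>1 -> COPY to pp5. 6 ppages; refcounts: pp0:2 pp1:2 pp2:2 pp3:1 pp4:1 pp5:1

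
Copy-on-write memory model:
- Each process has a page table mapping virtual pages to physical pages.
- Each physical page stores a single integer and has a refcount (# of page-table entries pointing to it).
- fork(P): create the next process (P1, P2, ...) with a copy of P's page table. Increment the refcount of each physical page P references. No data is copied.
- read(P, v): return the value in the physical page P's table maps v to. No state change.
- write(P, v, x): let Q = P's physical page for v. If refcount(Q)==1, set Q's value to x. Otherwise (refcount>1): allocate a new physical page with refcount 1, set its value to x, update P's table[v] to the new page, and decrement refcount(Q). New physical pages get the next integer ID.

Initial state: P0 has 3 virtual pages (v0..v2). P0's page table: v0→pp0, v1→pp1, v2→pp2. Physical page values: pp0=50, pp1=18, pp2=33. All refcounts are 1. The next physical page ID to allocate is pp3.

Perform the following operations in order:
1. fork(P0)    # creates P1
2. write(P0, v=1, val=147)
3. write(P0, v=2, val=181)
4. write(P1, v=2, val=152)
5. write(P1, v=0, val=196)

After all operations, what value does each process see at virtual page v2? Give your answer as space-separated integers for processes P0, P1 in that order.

Op 1: fork(P0) -> P1. 3 ppages; refcounts: pp0:2 pp1:2 pp2:2
Op 2: write(P0, v1, 147). refcount(pp1)=2>1 -> COPY to pp3. 4 ppages; refcounts: pp0:2 pp1:1 pp2:2 pp3:1
Op 3: write(P0, v2, 181). refcount(pp2)=2>1 -> COPY to pp4. 5 ppages; refcounts: pp0:2 pp1:1 pp2:1 pp3:1 pp4:1
Op 4: write(P1, v2, 152). refcount(pp2)=1 -> write in place. 5 ppages; refcounts: pp0:2 pp1:1 pp2:1 pp3:1 pp4:1
Op 5: write(P1, v0, 196). refcount(pp0)=2>1 -> COPY to pp5. 6 ppages; refcounts: pp0:1 pp1:1 pp2:1 pp3:1 pp4:1 pp5:1
P0: v2 -> pp4 = 181
P1: v2 -> pp2 = 152

Answer: 181 152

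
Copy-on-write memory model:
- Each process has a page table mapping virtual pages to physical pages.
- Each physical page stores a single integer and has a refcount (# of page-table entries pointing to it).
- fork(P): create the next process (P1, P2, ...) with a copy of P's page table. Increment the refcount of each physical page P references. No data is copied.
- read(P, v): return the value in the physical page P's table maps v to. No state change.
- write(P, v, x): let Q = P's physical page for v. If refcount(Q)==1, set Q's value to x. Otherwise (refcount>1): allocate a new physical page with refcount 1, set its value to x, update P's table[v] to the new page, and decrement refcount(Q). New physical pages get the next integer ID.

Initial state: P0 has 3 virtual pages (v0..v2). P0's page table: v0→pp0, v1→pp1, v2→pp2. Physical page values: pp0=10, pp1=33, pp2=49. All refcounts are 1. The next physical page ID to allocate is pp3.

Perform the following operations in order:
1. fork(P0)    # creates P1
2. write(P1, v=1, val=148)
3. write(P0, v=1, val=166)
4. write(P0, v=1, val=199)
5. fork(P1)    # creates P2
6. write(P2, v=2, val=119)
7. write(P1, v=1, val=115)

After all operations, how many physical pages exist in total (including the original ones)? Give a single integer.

Answer: 6

Derivation:
Op 1: fork(P0) -> P1. 3 ppages; refcounts: pp0:2 pp1:2 pp2:2
Op 2: write(P1, v1, 148). refcount(pp1)=2>1 -> COPY to pp3. 4 ppages; refcounts: pp0:2 pp1:1 pp2:2 pp3:1
Op 3: write(P0, v1, 166). refcount(pp1)=1 -> write in place. 4 ppages; refcounts: pp0:2 pp1:1 pp2:2 pp3:1
Op 4: write(P0, v1, 199). refcount(pp1)=1 -> write in place. 4 ppages; refcounts: pp0:2 pp1:1 pp2:2 pp3:1
Op 5: fork(P1) -> P2. 4 ppages; refcounts: pp0:3 pp1:1 pp2:3 pp3:2
Op 6: write(P2, v2, 119). refcount(pp2)=3>1 -> COPY to pp4. 5 ppages; refcounts: pp0:3 pp1:1 pp2:2 pp3:2 pp4:1
Op 7: write(P1, v1, 115). refcount(pp3)=2>1 -> COPY to pp5. 6 ppages; refcounts: pp0:3 pp1:1 pp2:2 pp3:1 pp4:1 pp5:1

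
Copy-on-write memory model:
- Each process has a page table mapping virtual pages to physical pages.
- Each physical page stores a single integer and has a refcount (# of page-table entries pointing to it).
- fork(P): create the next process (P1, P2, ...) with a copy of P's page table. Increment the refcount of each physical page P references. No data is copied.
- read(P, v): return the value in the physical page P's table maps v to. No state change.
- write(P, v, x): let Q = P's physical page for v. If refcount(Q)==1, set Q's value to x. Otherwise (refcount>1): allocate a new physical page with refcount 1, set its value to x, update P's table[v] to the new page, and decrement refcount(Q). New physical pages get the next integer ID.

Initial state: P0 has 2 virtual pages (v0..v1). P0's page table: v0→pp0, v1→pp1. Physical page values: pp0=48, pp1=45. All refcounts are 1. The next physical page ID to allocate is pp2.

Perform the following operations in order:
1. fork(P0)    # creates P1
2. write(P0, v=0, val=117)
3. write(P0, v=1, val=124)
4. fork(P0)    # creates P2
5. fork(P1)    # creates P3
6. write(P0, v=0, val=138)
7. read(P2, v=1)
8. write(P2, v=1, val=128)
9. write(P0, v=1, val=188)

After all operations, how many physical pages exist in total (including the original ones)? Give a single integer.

Answer: 6

Derivation:
Op 1: fork(P0) -> P1. 2 ppages; refcounts: pp0:2 pp1:2
Op 2: write(P0, v0, 117). refcount(pp0)=2>1 -> COPY to pp2. 3 ppages; refcounts: pp0:1 pp1:2 pp2:1
Op 3: write(P0, v1, 124). refcount(pp1)=2>1 -> COPY to pp3. 4 ppages; refcounts: pp0:1 pp1:1 pp2:1 pp3:1
Op 4: fork(P0) -> P2. 4 ppages; refcounts: pp0:1 pp1:1 pp2:2 pp3:2
Op 5: fork(P1) -> P3. 4 ppages; refcounts: pp0:2 pp1:2 pp2:2 pp3:2
Op 6: write(P0, v0, 138). refcount(pp2)=2>1 -> COPY to pp4. 5 ppages; refcounts: pp0:2 pp1:2 pp2:1 pp3:2 pp4:1
Op 7: read(P2, v1) -> 124. No state change.
Op 8: write(P2, v1, 128). refcount(pp3)=2>1 -> COPY to pp5. 6 ppages; refcounts: pp0:2 pp1:2 pp2:1 pp3:1 pp4:1 pp5:1
Op 9: write(P0, v1, 188). refcount(pp3)=1 -> write in place. 6 ppages; refcounts: pp0:2 pp1:2 pp2:1 pp3:1 pp4:1 pp5:1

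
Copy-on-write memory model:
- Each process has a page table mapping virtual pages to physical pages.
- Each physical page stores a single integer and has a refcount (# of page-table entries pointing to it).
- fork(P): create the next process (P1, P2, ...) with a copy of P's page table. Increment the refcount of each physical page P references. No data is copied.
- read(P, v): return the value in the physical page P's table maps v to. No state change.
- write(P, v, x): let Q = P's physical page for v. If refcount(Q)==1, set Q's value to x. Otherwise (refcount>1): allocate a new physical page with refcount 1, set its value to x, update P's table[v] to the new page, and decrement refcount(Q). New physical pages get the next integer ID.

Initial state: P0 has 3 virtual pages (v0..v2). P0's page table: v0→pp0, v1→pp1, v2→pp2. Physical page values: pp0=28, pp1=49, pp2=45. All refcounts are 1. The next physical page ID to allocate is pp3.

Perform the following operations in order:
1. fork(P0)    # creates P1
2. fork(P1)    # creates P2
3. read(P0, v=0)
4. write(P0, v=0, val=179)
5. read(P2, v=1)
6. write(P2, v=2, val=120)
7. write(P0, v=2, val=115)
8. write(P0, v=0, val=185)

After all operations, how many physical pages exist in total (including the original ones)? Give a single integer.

Op 1: fork(P0) -> P1. 3 ppages; refcounts: pp0:2 pp1:2 pp2:2
Op 2: fork(P1) -> P2. 3 ppages; refcounts: pp0:3 pp1:3 pp2:3
Op 3: read(P0, v0) -> 28. No state change.
Op 4: write(P0, v0, 179). refcount(pp0)=3>1 -> COPY to pp3. 4 ppages; refcounts: pp0:2 pp1:3 pp2:3 pp3:1
Op 5: read(P2, v1) -> 49. No state change.
Op 6: write(P2, v2, 120). refcount(pp2)=3>1 -> COPY to pp4. 5 ppages; refcounts: pp0:2 pp1:3 pp2:2 pp3:1 pp4:1
Op 7: write(P0, v2, 115). refcount(pp2)=2>1 -> COPY to pp5. 6 ppages; refcounts: pp0:2 pp1:3 pp2:1 pp3:1 pp4:1 pp5:1
Op 8: write(P0, v0, 185). refcount(pp3)=1 -> write in place. 6 ppages; refcounts: pp0:2 pp1:3 pp2:1 pp3:1 pp4:1 pp5:1

Answer: 6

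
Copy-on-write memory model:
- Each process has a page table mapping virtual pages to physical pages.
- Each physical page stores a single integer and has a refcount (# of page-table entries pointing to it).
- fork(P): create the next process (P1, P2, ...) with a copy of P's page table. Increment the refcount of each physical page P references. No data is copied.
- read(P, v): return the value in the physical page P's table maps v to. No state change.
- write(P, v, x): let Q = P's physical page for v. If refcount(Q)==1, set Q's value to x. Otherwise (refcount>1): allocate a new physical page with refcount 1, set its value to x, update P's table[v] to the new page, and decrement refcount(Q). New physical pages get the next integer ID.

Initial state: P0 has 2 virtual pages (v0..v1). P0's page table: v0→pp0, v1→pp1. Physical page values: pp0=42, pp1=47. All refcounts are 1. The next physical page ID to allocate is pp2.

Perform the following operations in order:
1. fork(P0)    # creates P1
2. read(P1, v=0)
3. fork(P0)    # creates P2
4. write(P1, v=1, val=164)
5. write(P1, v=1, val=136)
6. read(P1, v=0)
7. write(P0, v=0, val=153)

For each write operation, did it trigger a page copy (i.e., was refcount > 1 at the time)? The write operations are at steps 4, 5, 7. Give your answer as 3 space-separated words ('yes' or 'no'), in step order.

Op 1: fork(P0) -> P1. 2 ppages; refcounts: pp0:2 pp1:2
Op 2: read(P1, v0) -> 42. No state change.
Op 3: fork(P0) -> P2. 2 ppages; refcounts: pp0:3 pp1:3
Op 4: write(P1, v1, 164). refcount(pp1)=3>1 -> COPY to pp2. 3 ppages; refcounts: pp0:3 pp1:2 pp2:1
Op 5: write(P1, v1, 136). refcount(pp2)=1 -> write in place. 3 ppages; refcounts: pp0:3 pp1:2 pp2:1
Op 6: read(P1, v0) -> 42. No state change.
Op 7: write(P0, v0, 153). refcount(pp0)=3>1 -> COPY to pp3. 4 ppages; refcounts: pp0:2 pp1:2 pp2:1 pp3:1

yes no yes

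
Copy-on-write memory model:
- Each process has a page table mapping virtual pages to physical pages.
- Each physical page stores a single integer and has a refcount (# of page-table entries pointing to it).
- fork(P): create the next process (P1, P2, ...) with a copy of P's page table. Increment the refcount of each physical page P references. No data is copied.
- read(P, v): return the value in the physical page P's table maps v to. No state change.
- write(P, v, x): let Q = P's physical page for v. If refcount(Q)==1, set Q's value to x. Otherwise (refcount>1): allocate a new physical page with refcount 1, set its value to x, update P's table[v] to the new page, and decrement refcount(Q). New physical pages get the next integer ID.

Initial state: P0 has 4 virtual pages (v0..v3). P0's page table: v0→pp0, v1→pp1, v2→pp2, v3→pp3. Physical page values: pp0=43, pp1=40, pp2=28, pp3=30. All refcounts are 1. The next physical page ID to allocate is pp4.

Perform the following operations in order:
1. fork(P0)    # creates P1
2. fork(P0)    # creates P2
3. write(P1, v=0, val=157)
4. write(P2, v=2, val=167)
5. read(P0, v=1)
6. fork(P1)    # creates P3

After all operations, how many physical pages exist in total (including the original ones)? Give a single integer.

Op 1: fork(P0) -> P1. 4 ppages; refcounts: pp0:2 pp1:2 pp2:2 pp3:2
Op 2: fork(P0) -> P2. 4 ppages; refcounts: pp0:3 pp1:3 pp2:3 pp3:3
Op 3: write(P1, v0, 157). refcount(pp0)=3>1 -> COPY to pp4. 5 ppages; refcounts: pp0:2 pp1:3 pp2:3 pp3:3 pp4:1
Op 4: write(P2, v2, 167). refcount(pp2)=3>1 -> COPY to pp5. 6 ppages; refcounts: pp0:2 pp1:3 pp2:2 pp3:3 pp4:1 pp5:1
Op 5: read(P0, v1) -> 40. No state change.
Op 6: fork(P1) -> P3. 6 ppages; refcounts: pp0:2 pp1:4 pp2:3 pp3:4 pp4:2 pp5:1

Answer: 6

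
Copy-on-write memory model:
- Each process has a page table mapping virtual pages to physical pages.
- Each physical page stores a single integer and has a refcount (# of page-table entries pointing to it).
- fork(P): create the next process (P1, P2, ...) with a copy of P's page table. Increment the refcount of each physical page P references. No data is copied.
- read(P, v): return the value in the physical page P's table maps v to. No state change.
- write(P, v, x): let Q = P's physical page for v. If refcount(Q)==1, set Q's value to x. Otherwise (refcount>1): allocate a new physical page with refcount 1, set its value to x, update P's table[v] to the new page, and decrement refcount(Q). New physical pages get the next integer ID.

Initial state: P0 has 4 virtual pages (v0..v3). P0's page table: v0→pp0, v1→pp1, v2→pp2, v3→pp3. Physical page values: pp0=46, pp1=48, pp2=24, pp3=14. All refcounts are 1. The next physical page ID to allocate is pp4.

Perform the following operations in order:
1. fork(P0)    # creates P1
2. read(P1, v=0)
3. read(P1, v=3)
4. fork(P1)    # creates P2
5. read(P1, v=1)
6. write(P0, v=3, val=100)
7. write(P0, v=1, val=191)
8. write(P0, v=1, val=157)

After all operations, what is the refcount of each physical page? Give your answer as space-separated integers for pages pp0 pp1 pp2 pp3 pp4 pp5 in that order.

Answer: 3 2 3 2 1 1

Derivation:
Op 1: fork(P0) -> P1. 4 ppages; refcounts: pp0:2 pp1:2 pp2:2 pp3:2
Op 2: read(P1, v0) -> 46. No state change.
Op 3: read(P1, v3) -> 14. No state change.
Op 4: fork(P1) -> P2. 4 ppages; refcounts: pp0:3 pp1:3 pp2:3 pp3:3
Op 5: read(P1, v1) -> 48. No state change.
Op 6: write(P0, v3, 100). refcount(pp3)=3>1 -> COPY to pp4. 5 ppages; refcounts: pp0:3 pp1:3 pp2:3 pp3:2 pp4:1
Op 7: write(P0, v1, 191). refcount(pp1)=3>1 -> COPY to pp5. 6 ppages; refcounts: pp0:3 pp1:2 pp2:3 pp3:2 pp4:1 pp5:1
Op 8: write(P0, v1, 157). refcount(pp5)=1 -> write in place. 6 ppages; refcounts: pp0:3 pp1:2 pp2:3 pp3:2 pp4:1 pp5:1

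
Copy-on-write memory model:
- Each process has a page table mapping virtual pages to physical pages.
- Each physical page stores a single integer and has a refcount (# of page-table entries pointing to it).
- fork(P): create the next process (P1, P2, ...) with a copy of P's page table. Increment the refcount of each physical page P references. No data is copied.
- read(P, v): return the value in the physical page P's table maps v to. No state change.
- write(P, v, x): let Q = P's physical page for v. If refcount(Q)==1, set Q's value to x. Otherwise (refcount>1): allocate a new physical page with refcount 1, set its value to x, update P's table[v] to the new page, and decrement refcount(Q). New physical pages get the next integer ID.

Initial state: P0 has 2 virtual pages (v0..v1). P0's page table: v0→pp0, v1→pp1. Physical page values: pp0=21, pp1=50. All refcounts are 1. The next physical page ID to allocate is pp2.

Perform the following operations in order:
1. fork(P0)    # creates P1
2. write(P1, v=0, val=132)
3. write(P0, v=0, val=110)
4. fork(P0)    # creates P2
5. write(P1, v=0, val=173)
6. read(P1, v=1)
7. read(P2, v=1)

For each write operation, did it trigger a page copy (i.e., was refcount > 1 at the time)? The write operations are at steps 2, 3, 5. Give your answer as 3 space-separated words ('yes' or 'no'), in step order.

Op 1: fork(P0) -> P1. 2 ppages; refcounts: pp0:2 pp1:2
Op 2: write(P1, v0, 132). refcount(pp0)=2>1 -> COPY to pp2. 3 ppages; refcounts: pp0:1 pp1:2 pp2:1
Op 3: write(P0, v0, 110). refcount(pp0)=1 -> write in place. 3 ppages; refcounts: pp0:1 pp1:2 pp2:1
Op 4: fork(P0) -> P2. 3 ppages; refcounts: pp0:2 pp1:3 pp2:1
Op 5: write(P1, v0, 173). refcount(pp2)=1 -> write in place. 3 ppages; refcounts: pp0:2 pp1:3 pp2:1
Op 6: read(P1, v1) -> 50. No state change.
Op 7: read(P2, v1) -> 50. No state change.

yes no no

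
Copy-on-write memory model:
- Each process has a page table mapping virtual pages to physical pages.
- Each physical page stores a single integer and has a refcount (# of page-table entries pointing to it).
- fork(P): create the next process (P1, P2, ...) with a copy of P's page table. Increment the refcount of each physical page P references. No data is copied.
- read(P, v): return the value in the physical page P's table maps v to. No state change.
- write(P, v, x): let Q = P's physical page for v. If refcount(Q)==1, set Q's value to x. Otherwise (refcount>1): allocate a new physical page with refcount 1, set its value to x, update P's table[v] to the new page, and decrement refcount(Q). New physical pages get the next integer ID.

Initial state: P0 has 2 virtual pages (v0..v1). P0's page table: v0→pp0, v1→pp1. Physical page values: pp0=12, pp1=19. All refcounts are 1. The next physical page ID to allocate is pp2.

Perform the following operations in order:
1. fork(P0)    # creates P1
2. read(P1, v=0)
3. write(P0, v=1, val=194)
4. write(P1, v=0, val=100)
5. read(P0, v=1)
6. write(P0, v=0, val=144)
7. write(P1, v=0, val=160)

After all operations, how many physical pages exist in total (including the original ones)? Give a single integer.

Answer: 4

Derivation:
Op 1: fork(P0) -> P1. 2 ppages; refcounts: pp0:2 pp1:2
Op 2: read(P1, v0) -> 12. No state change.
Op 3: write(P0, v1, 194). refcount(pp1)=2>1 -> COPY to pp2. 3 ppages; refcounts: pp0:2 pp1:1 pp2:1
Op 4: write(P1, v0, 100). refcount(pp0)=2>1 -> COPY to pp3. 4 ppages; refcounts: pp0:1 pp1:1 pp2:1 pp3:1
Op 5: read(P0, v1) -> 194. No state change.
Op 6: write(P0, v0, 144). refcount(pp0)=1 -> write in place. 4 ppages; refcounts: pp0:1 pp1:1 pp2:1 pp3:1
Op 7: write(P1, v0, 160). refcount(pp3)=1 -> write in place. 4 ppages; refcounts: pp0:1 pp1:1 pp2:1 pp3:1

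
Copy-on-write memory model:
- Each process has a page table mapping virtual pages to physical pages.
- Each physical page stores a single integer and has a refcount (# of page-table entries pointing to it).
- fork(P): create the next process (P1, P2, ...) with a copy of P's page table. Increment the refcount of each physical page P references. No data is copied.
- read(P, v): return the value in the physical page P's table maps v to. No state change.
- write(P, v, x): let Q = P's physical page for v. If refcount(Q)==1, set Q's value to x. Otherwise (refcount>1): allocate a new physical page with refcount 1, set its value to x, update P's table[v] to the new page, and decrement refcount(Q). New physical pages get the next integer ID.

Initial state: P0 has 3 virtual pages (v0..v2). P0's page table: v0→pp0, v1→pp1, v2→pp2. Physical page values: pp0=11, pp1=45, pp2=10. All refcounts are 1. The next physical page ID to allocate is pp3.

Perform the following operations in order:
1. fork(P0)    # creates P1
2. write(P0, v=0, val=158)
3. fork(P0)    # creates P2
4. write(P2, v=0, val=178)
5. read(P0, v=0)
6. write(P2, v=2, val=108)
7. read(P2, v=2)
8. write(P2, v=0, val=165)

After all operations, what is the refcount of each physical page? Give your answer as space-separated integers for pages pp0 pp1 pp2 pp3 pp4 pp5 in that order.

Op 1: fork(P0) -> P1. 3 ppages; refcounts: pp0:2 pp1:2 pp2:2
Op 2: write(P0, v0, 158). refcount(pp0)=2>1 -> COPY to pp3. 4 ppages; refcounts: pp0:1 pp1:2 pp2:2 pp3:1
Op 3: fork(P0) -> P2. 4 ppages; refcounts: pp0:1 pp1:3 pp2:3 pp3:2
Op 4: write(P2, v0, 178). refcount(pp3)=2>1 -> COPY to pp4. 5 ppages; refcounts: pp0:1 pp1:3 pp2:3 pp3:1 pp4:1
Op 5: read(P0, v0) -> 158. No state change.
Op 6: write(P2, v2, 108). refcount(pp2)=3>1 -> COPY to pp5. 6 ppages; refcounts: pp0:1 pp1:3 pp2:2 pp3:1 pp4:1 pp5:1
Op 7: read(P2, v2) -> 108. No state change.
Op 8: write(P2, v0, 165). refcount(pp4)=1 -> write in place. 6 ppages; refcounts: pp0:1 pp1:3 pp2:2 pp3:1 pp4:1 pp5:1

Answer: 1 3 2 1 1 1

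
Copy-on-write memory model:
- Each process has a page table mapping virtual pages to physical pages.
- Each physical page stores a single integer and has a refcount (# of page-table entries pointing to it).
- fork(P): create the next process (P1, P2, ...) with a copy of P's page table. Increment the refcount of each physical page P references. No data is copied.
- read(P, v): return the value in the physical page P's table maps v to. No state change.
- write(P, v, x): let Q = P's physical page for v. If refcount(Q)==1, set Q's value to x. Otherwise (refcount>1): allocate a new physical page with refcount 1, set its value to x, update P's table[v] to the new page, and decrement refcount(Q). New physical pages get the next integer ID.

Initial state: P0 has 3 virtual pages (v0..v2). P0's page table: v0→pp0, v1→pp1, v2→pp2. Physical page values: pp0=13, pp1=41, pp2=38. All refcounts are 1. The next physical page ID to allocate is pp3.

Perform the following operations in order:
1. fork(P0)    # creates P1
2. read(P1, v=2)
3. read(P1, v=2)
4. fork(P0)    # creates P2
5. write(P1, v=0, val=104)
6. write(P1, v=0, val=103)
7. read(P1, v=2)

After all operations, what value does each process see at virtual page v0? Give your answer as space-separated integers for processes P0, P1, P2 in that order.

Op 1: fork(P0) -> P1. 3 ppages; refcounts: pp0:2 pp1:2 pp2:2
Op 2: read(P1, v2) -> 38. No state change.
Op 3: read(P1, v2) -> 38. No state change.
Op 4: fork(P0) -> P2. 3 ppages; refcounts: pp0:3 pp1:3 pp2:3
Op 5: write(P1, v0, 104). refcount(pp0)=3>1 -> COPY to pp3. 4 ppages; refcounts: pp0:2 pp1:3 pp2:3 pp3:1
Op 6: write(P1, v0, 103). refcount(pp3)=1 -> write in place. 4 ppages; refcounts: pp0:2 pp1:3 pp2:3 pp3:1
Op 7: read(P1, v2) -> 38. No state change.
P0: v0 -> pp0 = 13
P1: v0 -> pp3 = 103
P2: v0 -> pp0 = 13

Answer: 13 103 13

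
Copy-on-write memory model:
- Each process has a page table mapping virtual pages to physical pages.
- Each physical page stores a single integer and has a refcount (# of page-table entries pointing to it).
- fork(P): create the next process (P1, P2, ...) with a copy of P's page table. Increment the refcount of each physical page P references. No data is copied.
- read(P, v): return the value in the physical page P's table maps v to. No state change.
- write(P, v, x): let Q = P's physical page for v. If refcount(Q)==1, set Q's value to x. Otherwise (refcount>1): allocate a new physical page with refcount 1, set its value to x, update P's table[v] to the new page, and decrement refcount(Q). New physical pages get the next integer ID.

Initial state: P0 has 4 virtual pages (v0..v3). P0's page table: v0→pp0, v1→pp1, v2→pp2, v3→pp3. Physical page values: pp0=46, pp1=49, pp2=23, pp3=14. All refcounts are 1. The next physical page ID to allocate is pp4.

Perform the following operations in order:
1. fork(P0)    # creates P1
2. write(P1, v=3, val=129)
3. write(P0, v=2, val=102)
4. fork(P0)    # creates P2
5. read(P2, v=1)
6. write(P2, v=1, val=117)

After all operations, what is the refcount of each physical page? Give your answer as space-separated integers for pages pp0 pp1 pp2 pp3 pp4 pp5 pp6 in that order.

Op 1: fork(P0) -> P1. 4 ppages; refcounts: pp0:2 pp1:2 pp2:2 pp3:2
Op 2: write(P1, v3, 129). refcount(pp3)=2>1 -> COPY to pp4. 5 ppages; refcounts: pp0:2 pp1:2 pp2:2 pp3:1 pp4:1
Op 3: write(P0, v2, 102). refcount(pp2)=2>1 -> COPY to pp5. 6 ppages; refcounts: pp0:2 pp1:2 pp2:1 pp3:1 pp4:1 pp5:1
Op 4: fork(P0) -> P2. 6 ppages; refcounts: pp0:3 pp1:3 pp2:1 pp3:2 pp4:1 pp5:2
Op 5: read(P2, v1) -> 49. No state change.
Op 6: write(P2, v1, 117). refcount(pp1)=3>1 -> COPY to pp6. 7 ppages; refcounts: pp0:3 pp1:2 pp2:1 pp3:2 pp4:1 pp5:2 pp6:1

Answer: 3 2 1 2 1 2 1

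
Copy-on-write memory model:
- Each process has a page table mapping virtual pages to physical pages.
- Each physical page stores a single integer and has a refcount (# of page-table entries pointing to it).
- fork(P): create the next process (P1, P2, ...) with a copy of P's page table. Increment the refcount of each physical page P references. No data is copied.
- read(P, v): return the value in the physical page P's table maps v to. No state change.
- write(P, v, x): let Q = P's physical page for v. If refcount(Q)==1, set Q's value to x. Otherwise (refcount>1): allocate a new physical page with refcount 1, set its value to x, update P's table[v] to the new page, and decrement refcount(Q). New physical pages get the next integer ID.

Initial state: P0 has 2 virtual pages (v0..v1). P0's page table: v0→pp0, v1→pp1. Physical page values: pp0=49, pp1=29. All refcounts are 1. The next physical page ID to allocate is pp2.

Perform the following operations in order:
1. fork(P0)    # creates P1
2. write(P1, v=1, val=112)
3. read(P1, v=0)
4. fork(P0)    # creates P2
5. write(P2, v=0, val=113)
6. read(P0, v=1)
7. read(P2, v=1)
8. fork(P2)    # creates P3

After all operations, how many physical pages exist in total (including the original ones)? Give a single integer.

Op 1: fork(P0) -> P1. 2 ppages; refcounts: pp0:2 pp1:2
Op 2: write(P1, v1, 112). refcount(pp1)=2>1 -> COPY to pp2. 3 ppages; refcounts: pp0:2 pp1:1 pp2:1
Op 3: read(P1, v0) -> 49. No state change.
Op 4: fork(P0) -> P2. 3 ppages; refcounts: pp0:3 pp1:2 pp2:1
Op 5: write(P2, v0, 113). refcount(pp0)=3>1 -> COPY to pp3. 4 ppages; refcounts: pp0:2 pp1:2 pp2:1 pp3:1
Op 6: read(P0, v1) -> 29. No state change.
Op 7: read(P2, v1) -> 29. No state change.
Op 8: fork(P2) -> P3. 4 ppages; refcounts: pp0:2 pp1:3 pp2:1 pp3:2

Answer: 4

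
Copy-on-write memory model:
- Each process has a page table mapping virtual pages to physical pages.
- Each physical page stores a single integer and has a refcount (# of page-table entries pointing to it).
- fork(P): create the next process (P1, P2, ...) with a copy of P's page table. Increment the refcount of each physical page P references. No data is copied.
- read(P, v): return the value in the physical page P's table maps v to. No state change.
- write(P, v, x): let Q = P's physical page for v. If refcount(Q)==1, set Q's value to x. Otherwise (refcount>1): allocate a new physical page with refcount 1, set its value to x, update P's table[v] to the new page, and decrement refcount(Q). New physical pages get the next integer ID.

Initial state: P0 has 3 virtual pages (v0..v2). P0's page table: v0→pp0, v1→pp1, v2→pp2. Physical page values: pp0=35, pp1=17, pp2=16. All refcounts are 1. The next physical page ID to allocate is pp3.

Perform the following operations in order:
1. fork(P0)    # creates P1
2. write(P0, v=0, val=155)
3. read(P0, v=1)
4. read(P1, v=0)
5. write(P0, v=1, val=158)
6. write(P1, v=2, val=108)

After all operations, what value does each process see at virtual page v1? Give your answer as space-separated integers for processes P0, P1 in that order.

Answer: 158 17

Derivation:
Op 1: fork(P0) -> P1. 3 ppages; refcounts: pp0:2 pp1:2 pp2:2
Op 2: write(P0, v0, 155). refcount(pp0)=2>1 -> COPY to pp3. 4 ppages; refcounts: pp0:1 pp1:2 pp2:2 pp3:1
Op 3: read(P0, v1) -> 17. No state change.
Op 4: read(P1, v0) -> 35. No state change.
Op 5: write(P0, v1, 158). refcount(pp1)=2>1 -> COPY to pp4. 5 ppages; refcounts: pp0:1 pp1:1 pp2:2 pp3:1 pp4:1
Op 6: write(P1, v2, 108). refcount(pp2)=2>1 -> COPY to pp5. 6 ppages; refcounts: pp0:1 pp1:1 pp2:1 pp3:1 pp4:1 pp5:1
P0: v1 -> pp4 = 158
P1: v1 -> pp1 = 17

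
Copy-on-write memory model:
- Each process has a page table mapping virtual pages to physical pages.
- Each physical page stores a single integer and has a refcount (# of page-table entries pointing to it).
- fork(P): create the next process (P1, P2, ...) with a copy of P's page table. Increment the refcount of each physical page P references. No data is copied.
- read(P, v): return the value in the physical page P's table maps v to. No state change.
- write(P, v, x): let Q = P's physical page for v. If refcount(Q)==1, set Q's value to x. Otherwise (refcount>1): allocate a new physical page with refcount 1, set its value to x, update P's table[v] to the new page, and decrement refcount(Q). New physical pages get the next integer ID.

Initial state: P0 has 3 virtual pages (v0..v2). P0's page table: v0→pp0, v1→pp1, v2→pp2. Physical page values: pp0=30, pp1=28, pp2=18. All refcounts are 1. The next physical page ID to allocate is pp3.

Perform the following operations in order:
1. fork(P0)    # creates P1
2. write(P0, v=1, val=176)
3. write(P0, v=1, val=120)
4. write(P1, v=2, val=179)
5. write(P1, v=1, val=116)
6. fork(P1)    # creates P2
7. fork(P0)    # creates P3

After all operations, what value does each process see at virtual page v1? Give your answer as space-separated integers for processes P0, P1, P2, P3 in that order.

Op 1: fork(P0) -> P1. 3 ppages; refcounts: pp0:2 pp1:2 pp2:2
Op 2: write(P0, v1, 176). refcount(pp1)=2>1 -> COPY to pp3. 4 ppages; refcounts: pp0:2 pp1:1 pp2:2 pp3:1
Op 3: write(P0, v1, 120). refcount(pp3)=1 -> write in place. 4 ppages; refcounts: pp0:2 pp1:1 pp2:2 pp3:1
Op 4: write(P1, v2, 179). refcount(pp2)=2>1 -> COPY to pp4. 5 ppages; refcounts: pp0:2 pp1:1 pp2:1 pp3:1 pp4:1
Op 5: write(P1, v1, 116). refcount(pp1)=1 -> write in place. 5 ppages; refcounts: pp0:2 pp1:1 pp2:1 pp3:1 pp4:1
Op 6: fork(P1) -> P2. 5 ppages; refcounts: pp0:3 pp1:2 pp2:1 pp3:1 pp4:2
Op 7: fork(P0) -> P3. 5 ppages; refcounts: pp0:4 pp1:2 pp2:2 pp3:2 pp4:2
P0: v1 -> pp3 = 120
P1: v1 -> pp1 = 116
P2: v1 -> pp1 = 116
P3: v1 -> pp3 = 120

Answer: 120 116 116 120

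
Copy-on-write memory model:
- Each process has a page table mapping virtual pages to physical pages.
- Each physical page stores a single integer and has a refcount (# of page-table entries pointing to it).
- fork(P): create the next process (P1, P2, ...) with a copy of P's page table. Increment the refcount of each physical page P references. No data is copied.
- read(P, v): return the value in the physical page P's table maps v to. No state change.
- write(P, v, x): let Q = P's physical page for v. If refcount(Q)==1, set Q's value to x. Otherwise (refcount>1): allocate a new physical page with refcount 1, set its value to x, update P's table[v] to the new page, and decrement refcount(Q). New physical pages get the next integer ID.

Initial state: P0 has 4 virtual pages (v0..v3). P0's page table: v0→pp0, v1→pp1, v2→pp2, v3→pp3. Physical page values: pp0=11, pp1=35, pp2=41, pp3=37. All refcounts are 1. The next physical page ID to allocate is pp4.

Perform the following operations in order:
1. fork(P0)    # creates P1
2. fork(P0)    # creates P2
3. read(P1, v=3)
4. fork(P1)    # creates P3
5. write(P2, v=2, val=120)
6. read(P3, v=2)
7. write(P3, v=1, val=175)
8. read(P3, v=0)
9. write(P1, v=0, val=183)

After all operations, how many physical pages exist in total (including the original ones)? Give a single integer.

Answer: 7

Derivation:
Op 1: fork(P0) -> P1. 4 ppages; refcounts: pp0:2 pp1:2 pp2:2 pp3:2
Op 2: fork(P0) -> P2. 4 ppages; refcounts: pp0:3 pp1:3 pp2:3 pp3:3
Op 3: read(P1, v3) -> 37. No state change.
Op 4: fork(P1) -> P3. 4 ppages; refcounts: pp0:4 pp1:4 pp2:4 pp3:4
Op 5: write(P2, v2, 120). refcount(pp2)=4>1 -> COPY to pp4. 5 ppages; refcounts: pp0:4 pp1:4 pp2:3 pp3:4 pp4:1
Op 6: read(P3, v2) -> 41. No state change.
Op 7: write(P3, v1, 175). refcount(pp1)=4>1 -> COPY to pp5. 6 ppages; refcounts: pp0:4 pp1:3 pp2:3 pp3:4 pp4:1 pp5:1
Op 8: read(P3, v0) -> 11. No state change.
Op 9: write(P1, v0, 183). refcount(pp0)=4>1 -> COPY to pp6. 7 ppages; refcounts: pp0:3 pp1:3 pp2:3 pp3:4 pp4:1 pp5:1 pp6:1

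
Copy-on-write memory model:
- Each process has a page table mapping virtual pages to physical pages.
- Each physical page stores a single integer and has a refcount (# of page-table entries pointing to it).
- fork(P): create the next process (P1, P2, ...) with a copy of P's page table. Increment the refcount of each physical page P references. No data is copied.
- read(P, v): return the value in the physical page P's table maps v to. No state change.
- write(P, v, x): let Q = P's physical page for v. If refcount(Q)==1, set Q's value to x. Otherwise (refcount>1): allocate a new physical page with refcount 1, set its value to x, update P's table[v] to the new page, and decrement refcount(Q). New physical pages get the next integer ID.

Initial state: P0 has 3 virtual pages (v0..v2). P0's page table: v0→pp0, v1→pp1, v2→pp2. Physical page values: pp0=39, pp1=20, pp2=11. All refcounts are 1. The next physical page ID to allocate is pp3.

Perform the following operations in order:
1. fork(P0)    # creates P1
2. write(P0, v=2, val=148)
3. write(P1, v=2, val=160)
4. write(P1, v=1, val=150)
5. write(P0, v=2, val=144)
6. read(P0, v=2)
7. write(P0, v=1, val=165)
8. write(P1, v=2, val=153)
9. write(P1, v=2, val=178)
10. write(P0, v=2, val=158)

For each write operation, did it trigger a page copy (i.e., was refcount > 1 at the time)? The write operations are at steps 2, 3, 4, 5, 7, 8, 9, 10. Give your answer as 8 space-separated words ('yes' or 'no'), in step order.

Op 1: fork(P0) -> P1. 3 ppages; refcounts: pp0:2 pp1:2 pp2:2
Op 2: write(P0, v2, 148). refcount(pp2)=2>1 -> COPY to pp3. 4 ppages; refcounts: pp0:2 pp1:2 pp2:1 pp3:1
Op 3: write(P1, v2, 160). refcount(pp2)=1 -> write in place. 4 ppages; refcounts: pp0:2 pp1:2 pp2:1 pp3:1
Op 4: write(P1, v1, 150). refcount(pp1)=2>1 -> COPY to pp4. 5 ppages; refcounts: pp0:2 pp1:1 pp2:1 pp3:1 pp4:1
Op 5: write(P0, v2, 144). refcount(pp3)=1 -> write in place. 5 ppages; refcounts: pp0:2 pp1:1 pp2:1 pp3:1 pp4:1
Op 6: read(P0, v2) -> 144. No state change.
Op 7: write(P0, v1, 165). refcount(pp1)=1 -> write in place. 5 ppages; refcounts: pp0:2 pp1:1 pp2:1 pp3:1 pp4:1
Op 8: write(P1, v2, 153). refcount(pp2)=1 -> write in place. 5 ppages; refcounts: pp0:2 pp1:1 pp2:1 pp3:1 pp4:1
Op 9: write(P1, v2, 178). refcount(pp2)=1 -> write in place. 5 ppages; refcounts: pp0:2 pp1:1 pp2:1 pp3:1 pp4:1
Op 10: write(P0, v2, 158). refcount(pp3)=1 -> write in place. 5 ppages; refcounts: pp0:2 pp1:1 pp2:1 pp3:1 pp4:1

yes no yes no no no no no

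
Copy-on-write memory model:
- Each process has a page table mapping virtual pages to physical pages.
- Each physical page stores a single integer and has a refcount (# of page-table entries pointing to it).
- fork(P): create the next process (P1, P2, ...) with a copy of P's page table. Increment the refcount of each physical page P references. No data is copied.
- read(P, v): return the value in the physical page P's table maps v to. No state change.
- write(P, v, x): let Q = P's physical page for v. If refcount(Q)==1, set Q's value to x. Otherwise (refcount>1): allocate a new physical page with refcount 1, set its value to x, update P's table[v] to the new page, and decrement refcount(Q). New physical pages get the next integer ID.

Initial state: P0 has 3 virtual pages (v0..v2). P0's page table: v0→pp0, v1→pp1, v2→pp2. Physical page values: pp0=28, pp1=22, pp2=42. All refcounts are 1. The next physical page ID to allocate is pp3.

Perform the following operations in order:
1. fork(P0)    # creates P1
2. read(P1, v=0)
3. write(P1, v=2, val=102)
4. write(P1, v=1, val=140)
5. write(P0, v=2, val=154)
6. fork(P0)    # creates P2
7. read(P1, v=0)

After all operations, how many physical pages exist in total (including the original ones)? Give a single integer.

Op 1: fork(P0) -> P1. 3 ppages; refcounts: pp0:2 pp1:2 pp2:2
Op 2: read(P1, v0) -> 28. No state change.
Op 3: write(P1, v2, 102). refcount(pp2)=2>1 -> COPY to pp3. 4 ppages; refcounts: pp0:2 pp1:2 pp2:1 pp3:1
Op 4: write(P1, v1, 140). refcount(pp1)=2>1 -> COPY to pp4. 5 ppages; refcounts: pp0:2 pp1:1 pp2:1 pp3:1 pp4:1
Op 5: write(P0, v2, 154). refcount(pp2)=1 -> write in place. 5 ppages; refcounts: pp0:2 pp1:1 pp2:1 pp3:1 pp4:1
Op 6: fork(P0) -> P2. 5 ppages; refcounts: pp0:3 pp1:2 pp2:2 pp3:1 pp4:1
Op 7: read(P1, v0) -> 28. No state change.

Answer: 5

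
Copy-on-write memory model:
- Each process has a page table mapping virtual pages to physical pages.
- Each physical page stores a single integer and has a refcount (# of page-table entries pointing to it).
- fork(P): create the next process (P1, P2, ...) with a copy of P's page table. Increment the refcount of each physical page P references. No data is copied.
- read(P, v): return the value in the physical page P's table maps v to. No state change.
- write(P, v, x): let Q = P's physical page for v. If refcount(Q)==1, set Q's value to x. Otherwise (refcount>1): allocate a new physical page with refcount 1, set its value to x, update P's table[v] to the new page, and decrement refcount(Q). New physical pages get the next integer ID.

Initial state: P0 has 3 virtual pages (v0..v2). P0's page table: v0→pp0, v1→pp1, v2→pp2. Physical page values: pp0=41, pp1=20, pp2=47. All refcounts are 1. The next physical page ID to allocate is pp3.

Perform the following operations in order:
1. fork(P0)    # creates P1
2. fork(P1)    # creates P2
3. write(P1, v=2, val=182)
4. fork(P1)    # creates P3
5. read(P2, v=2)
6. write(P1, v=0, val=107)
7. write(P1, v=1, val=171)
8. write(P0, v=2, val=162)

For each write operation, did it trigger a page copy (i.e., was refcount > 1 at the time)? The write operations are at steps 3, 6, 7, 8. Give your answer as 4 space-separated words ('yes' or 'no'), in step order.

Op 1: fork(P0) -> P1. 3 ppages; refcounts: pp0:2 pp1:2 pp2:2
Op 2: fork(P1) -> P2. 3 ppages; refcounts: pp0:3 pp1:3 pp2:3
Op 3: write(P1, v2, 182). refcount(pp2)=3>1 -> COPY to pp3. 4 ppages; refcounts: pp0:3 pp1:3 pp2:2 pp3:1
Op 4: fork(P1) -> P3. 4 ppages; refcounts: pp0:4 pp1:4 pp2:2 pp3:2
Op 5: read(P2, v2) -> 47. No state change.
Op 6: write(P1, v0, 107). refcount(pp0)=4>1 -> COPY to pp4. 5 ppages; refcounts: pp0:3 pp1:4 pp2:2 pp3:2 pp4:1
Op 7: write(P1, v1, 171). refcount(pp1)=4>1 -> COPY to pp5. 6 ppages; refcounts: pp0:3 pp1:3 pp2:2 pp3:2 pp4:1 pp5:1
Op 8: write(P0, v2, 162). refcount(pp2)=2>1 -> COPY to pp6. 7 ppages; refcounts: pp0:3 pp1:3 pp2:1 pp3:2 pp4:1 pp5:1 pp6:1

yes yes yes yes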